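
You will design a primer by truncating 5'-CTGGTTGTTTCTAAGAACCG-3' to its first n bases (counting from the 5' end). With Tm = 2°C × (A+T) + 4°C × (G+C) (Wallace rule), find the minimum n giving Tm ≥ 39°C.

n = 15

First 14 bases: CTGGTTGTTTCTAA → Tm = 38°C (< 39°C)
First 15 bases: CTGGTTGTTTCTAAG → Tm = 42°C (≥ 39°C)
Each additional base adds 2°C (A/T) or 4°C (G/C), so Tm is non-decreasing in n; n = 15 is the first length to reach 39°C.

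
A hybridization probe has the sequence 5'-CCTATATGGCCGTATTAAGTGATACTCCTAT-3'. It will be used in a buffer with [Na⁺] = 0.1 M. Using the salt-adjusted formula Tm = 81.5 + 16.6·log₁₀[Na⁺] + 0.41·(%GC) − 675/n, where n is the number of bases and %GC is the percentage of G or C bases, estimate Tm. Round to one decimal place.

Length n = 31. G=5, A=8, C=7, T=11
G+C = 12, so %GC = 12/31 × 100 = 38.71%
Salt term: 16.6 × (-1) = -16.6
GC term: 0.41 × 38.71 = 15.871; length term: −675/31 = −21.774
Tm = 81.5 + (-16.6) + 15.871 − 21.774 = 58.997 → 59.0°C

59.0°C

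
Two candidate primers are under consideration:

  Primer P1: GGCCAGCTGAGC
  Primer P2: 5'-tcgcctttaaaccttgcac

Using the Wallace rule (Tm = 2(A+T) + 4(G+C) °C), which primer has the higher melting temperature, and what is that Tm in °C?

Primer P2, 56°C

Primer P1: A+T=3, G+C=9 → Tm = 2(3)+4(9) = 42°C
Primer P2: A+T=10, G+C=9 → Tm = 2(10)+4(9) = 56°C
42°C vs 56°C → primer P2 is higher.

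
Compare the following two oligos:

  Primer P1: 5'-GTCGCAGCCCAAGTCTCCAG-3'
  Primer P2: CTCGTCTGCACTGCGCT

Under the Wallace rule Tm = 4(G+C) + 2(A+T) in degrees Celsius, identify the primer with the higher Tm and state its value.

Primer P1, 66°C

Primer P1: A+T=7, G+C=13 → Tm = 2(7)+4(13) = 66°C
Primer P2: A+T=6, G+C=11 → Tm = 2(6)+4(11) = 56°C
66°C vs 56°C → primer P1 is higher.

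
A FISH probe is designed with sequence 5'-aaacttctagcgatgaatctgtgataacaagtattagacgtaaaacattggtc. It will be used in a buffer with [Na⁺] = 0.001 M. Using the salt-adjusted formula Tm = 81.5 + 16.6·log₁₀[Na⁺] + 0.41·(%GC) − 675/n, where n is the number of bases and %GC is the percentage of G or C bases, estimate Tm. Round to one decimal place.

32.9°C

Length n = 53. C=8, T=15, G=10, A=20
G+C = 18, so %GC = 18/53 × 100 = 33.962%
Salt term: 16.6 × (-3) = -49.8
GC term: 0.41 × 33.962 = 13.924; length term: −675/53 = −12.736
Tm = 81.5 + (-49.8) + 13.924 − 12.736 = 32.888 → 32.9°C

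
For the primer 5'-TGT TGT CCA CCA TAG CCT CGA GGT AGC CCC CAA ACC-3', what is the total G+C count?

T=7, A=8, C=14, G=7
Total G or C: 7 + 14 = 21

21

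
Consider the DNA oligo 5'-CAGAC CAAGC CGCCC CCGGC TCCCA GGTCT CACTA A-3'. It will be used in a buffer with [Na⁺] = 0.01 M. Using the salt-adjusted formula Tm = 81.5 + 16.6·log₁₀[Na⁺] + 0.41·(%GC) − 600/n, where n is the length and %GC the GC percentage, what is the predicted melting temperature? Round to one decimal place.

Length n = 36. Scanning the sequence gives G=7, T=4, C=17, A=8.
G+C = 24, so %GC = 24/36 × 100 = 66.667%
Salt term: 16.6 × (-2) = -33.2
GC term: 0.41 × 66.667 = 27.333; length term: −600/36 = −16.667
Tm = 81.5 + (-33.2) + 27.333 − 16.667 = 58.966 → 59.0°C

59.0°C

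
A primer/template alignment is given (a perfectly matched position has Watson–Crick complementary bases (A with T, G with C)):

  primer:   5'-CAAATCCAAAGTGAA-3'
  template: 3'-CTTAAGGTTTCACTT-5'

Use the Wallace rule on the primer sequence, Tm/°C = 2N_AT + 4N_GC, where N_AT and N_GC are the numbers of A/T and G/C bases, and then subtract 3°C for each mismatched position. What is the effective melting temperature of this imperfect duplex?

34°C

Primer base counts: A=8, T=2, G=2, C=3 → A+T=10, G+C=5
Perfect-match Tm = 2(10) + 4(5) = 20 + 20 = 40°C
Mismatches (positions where the bases are not complementary): 2 (at positions 1, 4)
Effective Tm = 40 − 2×3 = 40 − 6 = 34°C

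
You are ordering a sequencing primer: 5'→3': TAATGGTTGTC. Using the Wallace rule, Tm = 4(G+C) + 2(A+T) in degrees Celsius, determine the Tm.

30°C

C=1, A=2, T=5, G=3
So N_AT = 7 and N_GC = 4.
Tm = 4·4 + 2·7 = 16 + 14 = 30°C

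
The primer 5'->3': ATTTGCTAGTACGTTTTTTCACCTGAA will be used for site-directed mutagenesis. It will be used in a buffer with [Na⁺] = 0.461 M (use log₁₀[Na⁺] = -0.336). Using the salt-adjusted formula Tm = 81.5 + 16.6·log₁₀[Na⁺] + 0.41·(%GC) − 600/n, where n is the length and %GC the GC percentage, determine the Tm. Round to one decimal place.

67.4°C

Length n = 27. Scanning the sequence gives C=5, T=12, A=6, G=4.
G+C = 9, so %GC = 9/27 × 100 = 33.333%
Salt term: 16.6 × (-0.336) = -5.578
GC term: 0.41 × 33.333 = 13.667; length term: −600/27 = −22.222
Tm = 81.5 + (-5.578) + 13.667 − 22.222 = 67.367 → 67.4°C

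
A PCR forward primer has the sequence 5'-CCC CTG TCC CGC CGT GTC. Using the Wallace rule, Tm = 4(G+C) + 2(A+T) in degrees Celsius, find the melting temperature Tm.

64°C

Scanning the sequence gives A=0, C=10, G=4, T=4.
So N_AT = 4 and N_GC = 14.
Tm = 2(4) + 4(14) = 8 + 56 = 64°C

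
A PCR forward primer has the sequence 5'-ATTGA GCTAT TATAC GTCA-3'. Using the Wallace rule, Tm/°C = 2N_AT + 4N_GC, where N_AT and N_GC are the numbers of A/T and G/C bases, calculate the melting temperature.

50°C

Scanning the sequence gives A=6, G=3, T=7, C=3.
A+T = 13, G+C = 6
Tm = 4·6 + 2·13 = 24 + 26 = 50°C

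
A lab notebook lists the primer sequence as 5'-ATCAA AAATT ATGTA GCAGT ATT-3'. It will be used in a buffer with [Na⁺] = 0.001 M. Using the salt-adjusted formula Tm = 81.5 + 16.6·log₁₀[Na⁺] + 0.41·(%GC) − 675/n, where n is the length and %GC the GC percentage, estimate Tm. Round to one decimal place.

Length n = 23. Base counts: G=3, A=10, T=8, C=2
G+C = 5, so %GC = 5/23 × 100 = 21.739%
Salt term: 16.6 × (-3) = -49.8
GC term: 0.41 × 21.739 = 8.913; length term: −675/23 = −29.348
Tm = 81.5 + (-49.8) + 8.913 − 29.348 = 11.265 → 11.3°C

11.3°C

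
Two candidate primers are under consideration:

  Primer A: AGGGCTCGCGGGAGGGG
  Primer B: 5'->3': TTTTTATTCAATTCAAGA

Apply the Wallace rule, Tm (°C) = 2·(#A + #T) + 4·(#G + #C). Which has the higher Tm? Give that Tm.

Primer A, 62°C

Primer A: A+T=3, G+C=14 → Tm = 2(3)+4(14) = 62°C
Primer B: A+T=15, G+C=3 → Tm = 2(15)+4(3) = 42°C
62°C vs 42°C → primer A is higher.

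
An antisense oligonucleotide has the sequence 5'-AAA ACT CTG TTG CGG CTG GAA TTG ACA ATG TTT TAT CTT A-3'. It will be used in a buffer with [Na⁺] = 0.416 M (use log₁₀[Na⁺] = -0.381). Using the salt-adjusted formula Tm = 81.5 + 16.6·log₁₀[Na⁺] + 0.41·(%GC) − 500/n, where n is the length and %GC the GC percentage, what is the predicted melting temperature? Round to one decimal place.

Length n = 40. Counting bases: C=6, T=15, A=11, G=8
G+C = 14, so %GC = 14/40 × 100 = 35%
Salt term: 16.6 × (-0.381) = -6.325
GC term: 0.41 × 35 = 14.35; length term: −500/40 = −12.5
Tm = 81.5 + (-6.325) + 14.35 − 12.5 = 77.025 → 77.0°C

77.0°C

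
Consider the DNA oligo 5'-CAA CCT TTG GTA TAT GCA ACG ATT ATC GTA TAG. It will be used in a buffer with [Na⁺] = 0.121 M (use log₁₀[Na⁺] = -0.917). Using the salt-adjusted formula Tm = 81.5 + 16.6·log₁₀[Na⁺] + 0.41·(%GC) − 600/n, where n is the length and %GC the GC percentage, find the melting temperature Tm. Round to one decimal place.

Length n = 33. Counting bases: T=11, A=10, C=6, G=6
G+C = 12, so %GC = 12/33 × 100 = 36.364%
Salt term: 16.6 × (-0.917) = -15.222
GC term: 0.41 × 36.364 = 14.909; length term: −600/33 = −18.182
Tm = 81.5 + (-15.222) + 14.909 − 18.182 = 63.005 → 63.0°C

63.0°C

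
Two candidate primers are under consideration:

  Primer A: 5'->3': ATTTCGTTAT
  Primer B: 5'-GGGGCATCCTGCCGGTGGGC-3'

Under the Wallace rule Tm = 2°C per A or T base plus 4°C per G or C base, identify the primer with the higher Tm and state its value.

Primer B, 72°C

Primer A: A+T=8, G+C=2 → Tm = 2(8)+4(2) = 24°C
Primer B: A+T=4, G+C=16 → Tm = 2(4)+4(16) = 72°C
24°C vs 72°C → primer B is higher.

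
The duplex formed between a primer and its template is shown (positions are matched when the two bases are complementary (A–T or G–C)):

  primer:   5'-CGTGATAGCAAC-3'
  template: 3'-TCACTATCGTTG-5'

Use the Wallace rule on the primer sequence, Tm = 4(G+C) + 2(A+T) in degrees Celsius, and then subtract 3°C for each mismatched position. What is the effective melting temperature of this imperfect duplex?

Primer base counts: A=4, T=2, G=3, C=3 → A+T=6, G+C=6
Perfect-match Tm = 2(6) + 4(6) = 12 + 24 = 36°C
Mismatches (positions where the bases are not complementary): 1 (at position 1)
Effective Tm = 36 − 1×3 = 36 − 3 = 33°C

33°C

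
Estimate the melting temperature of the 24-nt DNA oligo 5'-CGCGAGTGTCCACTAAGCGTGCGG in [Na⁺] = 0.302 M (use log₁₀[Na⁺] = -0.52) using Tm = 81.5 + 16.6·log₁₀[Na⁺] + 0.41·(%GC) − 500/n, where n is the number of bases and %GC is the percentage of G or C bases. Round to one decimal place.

Length n = 24. C=7, T=4, A=4, G=9
G+C = 16, so %GC = 16/24 × 100 = 66.667%
Salt term: 16.6 × (-0.52) = -8.632
GC term: 0.41 × 66.667 = 27.333; length term: −500/24 = −20.833
Tm = 81.5 + (-8.632) + 27.333 − 20.833 = 79.368 → 79.4°C

79.4°C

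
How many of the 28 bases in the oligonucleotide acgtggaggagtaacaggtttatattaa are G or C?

Scanning the sequence gives T=8, G=8, A=10, C=2.
G+C = 8 + 2 = 10

10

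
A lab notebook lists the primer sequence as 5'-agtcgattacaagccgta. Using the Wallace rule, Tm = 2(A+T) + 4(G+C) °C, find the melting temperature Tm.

Counting bases: A=6, G=4, T=4, C=4
A+T = 10, G+C = 8
Tm = 2(10) + 4(8) = 20 + 32 = 52°C

52°C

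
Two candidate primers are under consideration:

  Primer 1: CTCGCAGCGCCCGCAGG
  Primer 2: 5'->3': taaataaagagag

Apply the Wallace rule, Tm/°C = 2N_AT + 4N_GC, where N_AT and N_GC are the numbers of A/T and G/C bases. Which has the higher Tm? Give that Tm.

Primer 1, 62°C

Primer 1: A+T=3, G+C=14 → Tm = 2(3)+4(14) = 62°C
Primer 2: A+T=10, G+C=3 → Tm = 2(10)+4(3) = 32°C
62°C vs 32°C → primer 1 is higher.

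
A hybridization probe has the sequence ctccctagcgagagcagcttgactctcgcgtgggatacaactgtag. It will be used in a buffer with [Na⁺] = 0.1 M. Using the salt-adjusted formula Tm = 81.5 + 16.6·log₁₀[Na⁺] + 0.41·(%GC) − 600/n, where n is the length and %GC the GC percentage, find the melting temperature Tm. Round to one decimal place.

75.0°C

Length n = 46. Counting bases: C=13, A=10, G=13, T=10
G+C = 26, so %GC = 26/46 × 100 = 56.522%
Salt term: 16.6 × (-1) = -16.6
GC term: 0.41 × 56.522 = 23.174; length term: −600/46 = −13.043
Tm = 81.5 + (-16.6) + 23.174 − 13.043 = 75.031 → 75.0°C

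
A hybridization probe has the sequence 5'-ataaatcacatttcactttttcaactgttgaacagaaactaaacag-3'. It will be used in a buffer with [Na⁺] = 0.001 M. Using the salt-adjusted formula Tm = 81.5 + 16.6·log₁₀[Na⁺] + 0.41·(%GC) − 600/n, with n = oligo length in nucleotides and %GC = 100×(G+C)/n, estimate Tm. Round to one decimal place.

30.2°C

Length n = 46. Counting bases: G=4, C=9, T=14, A=19
G+C = 13, so %GC = 13/46 × 100 = 28.261%
Salt term: 16.6 × (-3) = -49.8
GC term: 0.41 × 28.261 = 11.587; length term: −600/46 = −13.043
Tm = 81.5 + (-49.8) + 11.587 − 13.043 = 30.244 → 30.2°C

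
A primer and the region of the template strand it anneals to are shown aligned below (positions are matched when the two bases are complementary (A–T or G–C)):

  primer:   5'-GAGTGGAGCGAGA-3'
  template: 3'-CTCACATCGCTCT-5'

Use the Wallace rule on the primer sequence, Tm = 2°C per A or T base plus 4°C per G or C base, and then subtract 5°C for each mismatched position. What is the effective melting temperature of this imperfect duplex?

37°C

Primer base counts: A=4, T=1, G=7, C=1 → A+T=5, G+C=8
Perfect-match Tm = 2(5) + 4(8) = 10 + 32 = 42°C
Mismatches (positions where the bases are not complementary): 1 (at position 6)
Effective Tm = 42 − 1×5 = 42 − 5 = 37°C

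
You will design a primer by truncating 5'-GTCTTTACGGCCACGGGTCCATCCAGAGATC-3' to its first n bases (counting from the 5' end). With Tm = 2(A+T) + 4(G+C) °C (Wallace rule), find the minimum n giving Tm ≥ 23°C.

n = 9

First 8 bases: GTCTTTAC → Tm = 22°C (< 23°C)
First 9 bases: GTCTTTACG → Tm = 26°C (≥ 23°C)
Each additional base adds 2°C (A/T) or 4°C (G/C), so Tm is non-decreasing in n; n = 9 is the first length to reach 23°C.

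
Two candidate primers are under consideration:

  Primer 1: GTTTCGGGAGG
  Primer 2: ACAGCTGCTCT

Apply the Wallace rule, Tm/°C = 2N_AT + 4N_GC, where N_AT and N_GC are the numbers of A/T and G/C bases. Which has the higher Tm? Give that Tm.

Primer 1: A+T=4, G+C=7 → Tm = 2(4)+4(7) = 36°C
Primer 2: A+T=5, G+C=6 → Tm = 2(5)+4(6) = 34°C
36°C vs 34°C → primer 1 is higher.

Primer 1, 36°C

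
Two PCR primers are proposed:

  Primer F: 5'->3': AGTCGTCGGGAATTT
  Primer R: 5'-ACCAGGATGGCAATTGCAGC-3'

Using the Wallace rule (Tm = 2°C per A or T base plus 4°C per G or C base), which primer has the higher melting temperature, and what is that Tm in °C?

Primer R, 62°C

Primer F: A+T=8, G+C=7 → Tm = 2(8)+4(7) = 44°C
Primer R: A+T=9, G+C=11 → Tm = 2(9)+4(11) = 62°C
44°C vs 62°C → primer R is higher.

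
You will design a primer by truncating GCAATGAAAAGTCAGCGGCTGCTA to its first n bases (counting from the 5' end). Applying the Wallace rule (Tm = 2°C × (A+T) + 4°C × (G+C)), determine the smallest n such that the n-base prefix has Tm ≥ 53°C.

n = 18

First 17 bases: GCAATGAAAAGTCAGCG → Tm = 50°C (< 53°C)
First 18 bases: GCAATGAAAAGTCAGCGG → Tm = 54°C (≥ 53°C)
Since every base adds ≥2°C, Tm only increases with n, so the threshold is first crossed at n = 18.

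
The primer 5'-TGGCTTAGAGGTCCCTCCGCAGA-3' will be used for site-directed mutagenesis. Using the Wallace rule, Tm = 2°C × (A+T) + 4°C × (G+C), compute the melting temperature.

Base counts: T=5, G=7, C=7, A=4
A+T = 9, G+C = 14
Tm = 4·14 + 2·9 = 56 + 18 = 74°C

74°C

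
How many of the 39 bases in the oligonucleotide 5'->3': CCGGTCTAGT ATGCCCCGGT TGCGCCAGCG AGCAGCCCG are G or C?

28

G=13, A=5, C=15, T=6
Total G or C: 13 + 15 = 28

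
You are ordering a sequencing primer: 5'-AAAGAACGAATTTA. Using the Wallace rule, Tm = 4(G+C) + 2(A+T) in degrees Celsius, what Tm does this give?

34°C

Counting bases: T=3, C=1, G=2, A=8
AT pairs contribute 11, GC pairs contribute 3.
Tm = 2(11) + 4(3) = 22 + 12 = 34°C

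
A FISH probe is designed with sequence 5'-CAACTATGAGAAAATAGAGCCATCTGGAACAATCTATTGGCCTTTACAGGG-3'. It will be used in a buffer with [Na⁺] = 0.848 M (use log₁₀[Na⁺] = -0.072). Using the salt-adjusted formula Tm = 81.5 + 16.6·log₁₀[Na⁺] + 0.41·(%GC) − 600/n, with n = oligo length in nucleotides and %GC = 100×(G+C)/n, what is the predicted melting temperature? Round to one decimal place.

85.4°C

Length n = 51. G=11, T=12, C=10, A=18
G+C = 21, so %GC = 21/51 × 100 = 41.176%
Salt term: 16.6 × (-0.072) = -1.195
GC term: 0.41 × 41.176 = 16.882; length term: −600/51 = −11.765
Tm = 81.5 + (-1.195) + 16.882 − 11.765 = 85.422 → 85.4°C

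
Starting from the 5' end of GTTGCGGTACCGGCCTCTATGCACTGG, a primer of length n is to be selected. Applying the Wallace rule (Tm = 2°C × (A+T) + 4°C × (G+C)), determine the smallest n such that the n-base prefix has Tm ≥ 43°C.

First 12 bases: GTTGCGGTACCG → Tm = 40°C (< 43°C)
First 13 bases: GTTGCGGTACCGG → Tm = 44°C (≥ 43°C)
Since every base adds ≥2°C, Tm only increases with n, so the threshold is first crossed at n = 13.

n = 13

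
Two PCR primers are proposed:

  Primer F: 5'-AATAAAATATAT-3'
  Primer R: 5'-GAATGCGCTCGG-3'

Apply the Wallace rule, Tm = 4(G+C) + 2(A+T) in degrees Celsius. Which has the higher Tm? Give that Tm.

Primer F: A+T=12, G+C=0 → Tm = 2(12)+4(0) = 24°C
Primer R: A+T=4, G+C=8 → Tm = 2(4)+4(8) = 40°C
24°C vs 40°C → primer R is higher.

Primer R, 40°C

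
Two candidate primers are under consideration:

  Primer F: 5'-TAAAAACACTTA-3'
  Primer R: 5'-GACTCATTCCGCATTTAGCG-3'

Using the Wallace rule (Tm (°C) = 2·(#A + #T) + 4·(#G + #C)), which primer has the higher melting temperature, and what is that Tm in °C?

Primer F: A+T=10, G+C=2 → Tm = 2(10)+4(2) = 28°C
Primer R: A+T=10, G+C=10 → Tm = 2(10)+4(10) = 60°C
28°C vs 60°C → primer R is higher.

Primer R, 60°C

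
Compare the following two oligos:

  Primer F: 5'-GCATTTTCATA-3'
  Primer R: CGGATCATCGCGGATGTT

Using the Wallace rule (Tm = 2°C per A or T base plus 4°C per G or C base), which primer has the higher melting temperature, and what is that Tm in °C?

Primer R, 56°C

Primer F: A+T=8, G+C=3 → Tm = 2(8)+4(3) = 28°C
Primer R: A+T=8, G+C=10 → Tm = 2(8)+4(10) = 56°C
28°C vs 56°C → primer R is higher.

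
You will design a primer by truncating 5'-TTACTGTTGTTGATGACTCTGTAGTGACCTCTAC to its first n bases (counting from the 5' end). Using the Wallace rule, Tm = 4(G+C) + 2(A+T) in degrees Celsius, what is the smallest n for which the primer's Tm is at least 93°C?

n = 34

First 33 bases: TTACTGTTGTTGATGACTCTGTAGTGACCTCTA → Tm = 92°C (< 93°C)
First 34 bases: TTACTGTTGTTGATGACTCTGTAGTGACCTCTAC → Tm = 96°C (≥ 93°C)
Each additional base adds 2°C (A/T) or 4°C (G/C), so Tm is non-decreasing in n; n = 34 is the first length to reach 93°C.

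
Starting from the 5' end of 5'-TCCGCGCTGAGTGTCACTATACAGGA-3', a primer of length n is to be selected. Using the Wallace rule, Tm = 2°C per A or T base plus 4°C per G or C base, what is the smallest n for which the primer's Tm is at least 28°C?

n = 8

First 7 bases: TCCGCGC → Tm = 26°C (< 28°C)
First 8 bases: TCCGCGCT → Tm = 28°C (≥ 28°C)
Since every base adds ≥2°C, Tm only increases with n, so the threshold is first crossed at n = 8.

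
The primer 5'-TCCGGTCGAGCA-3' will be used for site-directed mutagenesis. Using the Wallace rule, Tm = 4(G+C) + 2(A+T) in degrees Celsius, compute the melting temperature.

Base counts: G=4, C=4, A=2, T=2
So N_AT = 4 and N_GC = 8.
Tm = 2(4) + 4(8) = 8 + 32 = 40°C

40°C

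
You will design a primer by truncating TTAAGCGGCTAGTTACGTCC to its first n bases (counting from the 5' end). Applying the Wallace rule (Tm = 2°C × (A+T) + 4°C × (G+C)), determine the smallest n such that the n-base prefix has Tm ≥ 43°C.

First 15 bases: TTAAGCGGCTAGTTA → Tm = 42°C (< 43°C)
First 16 bases: TTAAGCGGCTAGTTAC → Tm = 46°C (≥ 43°C)
Since every base adds ≥2°C, Tm only increases with n, so the threshold is first crossed at n = 16.

n = 16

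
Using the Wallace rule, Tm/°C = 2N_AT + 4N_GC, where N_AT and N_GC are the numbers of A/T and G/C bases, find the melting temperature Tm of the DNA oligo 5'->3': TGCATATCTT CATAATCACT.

Base counts: A=6, C=5, T=8, G=1
A+T = 14, G+C = 6
Tm = 2(14) + 4(6) = 28 + 24 = 52°C

52°C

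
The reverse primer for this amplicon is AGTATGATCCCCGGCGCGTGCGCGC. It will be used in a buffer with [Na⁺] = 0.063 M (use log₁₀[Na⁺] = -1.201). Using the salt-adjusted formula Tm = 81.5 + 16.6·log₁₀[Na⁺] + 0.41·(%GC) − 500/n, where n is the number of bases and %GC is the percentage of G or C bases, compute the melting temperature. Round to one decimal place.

71.1°C

Length n = 25. Scanning the sequence gives G=9, A=3, C=9, T=4.
G+C = 18, so %GC = 18/25 × 100 = 72%
Salt term: 16.6 × (-1.201) = -19.937
GC term: 0.41 × 72 = 29.52; length term: −500/25 = −20
Tm = 81.5 + (-19.937) + 29.52 − 20 = 71.083 → 71.1°C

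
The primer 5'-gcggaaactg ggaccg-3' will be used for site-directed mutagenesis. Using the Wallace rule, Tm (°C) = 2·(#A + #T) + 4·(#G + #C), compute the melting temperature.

54°C

C=4, A=4, G=7, T=1
AT pairs contribute 5, GC pairs contribute 11.
Tm = 4·11 + 2·5 = 44 + 10 = 54°C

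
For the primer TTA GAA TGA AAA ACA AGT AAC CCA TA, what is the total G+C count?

7

Base counts: A=14, C=4, T=5, G=3
Total G or C: 3 + 4 = 7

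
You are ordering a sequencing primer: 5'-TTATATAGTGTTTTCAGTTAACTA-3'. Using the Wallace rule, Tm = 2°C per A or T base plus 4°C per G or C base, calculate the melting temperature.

58°C

Scanning the sequence gives C=2, T=12, G=3, A=7.
So N_AT = 19 and N_GC = 5.
Tm = 2×19 + 4×5 = 58°C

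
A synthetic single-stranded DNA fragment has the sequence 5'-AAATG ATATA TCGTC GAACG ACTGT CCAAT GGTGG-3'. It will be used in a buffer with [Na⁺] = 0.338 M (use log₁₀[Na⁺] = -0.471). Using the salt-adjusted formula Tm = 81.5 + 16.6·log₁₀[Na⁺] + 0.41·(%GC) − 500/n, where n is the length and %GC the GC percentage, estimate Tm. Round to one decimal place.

77.0°C

Length n = 35. Base counts: A=11, T=9, C=6, G=9
G+C = 15, so %GC = 15/35 × 100 = 42.857%
Salt term: 16.6 × (-0.471) = -7.819
GC term: 0.41 × 42.857 = 17.571; length term: −500/35 = −14.286
Tm = 81.5 + (-7.819) + 17.571 − 14.286 = 76.966 → 77.0°C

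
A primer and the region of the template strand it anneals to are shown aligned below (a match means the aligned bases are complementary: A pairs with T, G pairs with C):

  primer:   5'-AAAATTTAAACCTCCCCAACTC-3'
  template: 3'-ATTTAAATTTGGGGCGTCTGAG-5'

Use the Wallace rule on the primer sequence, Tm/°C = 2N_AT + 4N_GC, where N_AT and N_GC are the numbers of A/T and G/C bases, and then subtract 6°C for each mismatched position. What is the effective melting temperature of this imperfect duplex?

30°C

Primer base counts: A=9, T=5, G=0, C=8 → A+T=14, G+C=8
Perfect-match Tm = 2(14) + 4(8) = 28 + 32 = 60°C
Mismatches (positions where the bases are not complementary): 5 (at positions 1, 13, 15, 17, 18)
Effective Tm = 60 − 5×6 = 60 − 30 = 30°C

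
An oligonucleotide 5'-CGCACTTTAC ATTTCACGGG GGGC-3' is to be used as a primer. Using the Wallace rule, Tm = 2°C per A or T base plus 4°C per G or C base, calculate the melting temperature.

76°C

Scanning the sequence gives T=6, A=4, C=7, G=7.
A+T = 10, G+C = 14
Tm = 2×10 + 4×14 = 76°C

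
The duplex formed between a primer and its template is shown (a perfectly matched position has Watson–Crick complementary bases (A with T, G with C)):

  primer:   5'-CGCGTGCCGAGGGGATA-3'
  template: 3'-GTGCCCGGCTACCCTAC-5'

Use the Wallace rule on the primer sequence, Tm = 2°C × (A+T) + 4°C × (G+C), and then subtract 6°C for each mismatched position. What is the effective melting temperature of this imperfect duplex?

Primer base counts: A=3, T=2, G=8, C=4 → A+T=5, G+C=12
Perfect-match Tm = 2(5) + 4(12) = 10 + 48 = 58°C
Mismatches (positions where the bases are not complementary): 4 (at positions 2, 5, 11, 17)
Effective Tm = 58 − 4×6 = 58 − 24 = 34°C

34°C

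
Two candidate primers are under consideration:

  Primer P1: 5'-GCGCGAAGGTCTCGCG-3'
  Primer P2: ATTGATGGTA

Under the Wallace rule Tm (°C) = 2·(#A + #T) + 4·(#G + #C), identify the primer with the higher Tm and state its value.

Primer P1, 56°C

Primer P1: A+T=4, G+C=12 → Tm = 2(4)+4(12) = 56°C
Primer P2: A+T=7, G+C=3 → Tm = 2(7)+4(3) = 26°C
56°C vs 26°C → primer P1 is higher.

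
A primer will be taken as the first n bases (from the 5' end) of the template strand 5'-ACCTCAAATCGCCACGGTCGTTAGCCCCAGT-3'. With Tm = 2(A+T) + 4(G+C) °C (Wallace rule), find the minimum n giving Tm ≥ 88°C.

First 27 bases: ACCTCAAATCGCCACGGTCGTTAGCCC → Tm = 86°C (< 88°C)
First 28 bases: ACCTCAAATCGCCACGGTCGTTAGCCCC → Tm = 90°C (≥ 88°C)
Since every base adds ≥2°C, Tm only increases with n, so the threshold is first crossed at n = 28.

n = 28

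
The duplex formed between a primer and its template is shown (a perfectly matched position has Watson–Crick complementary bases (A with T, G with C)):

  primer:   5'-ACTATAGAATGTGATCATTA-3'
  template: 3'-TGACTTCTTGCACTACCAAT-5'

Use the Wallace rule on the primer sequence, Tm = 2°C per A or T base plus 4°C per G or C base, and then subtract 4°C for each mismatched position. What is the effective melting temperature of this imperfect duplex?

30°C

Primer base counts: A=8, T=7, G=3, C=2 → A+T=15, G+C=5
Perfect-match Tm = 2(15) + 4(5) = 30 + 20 = 50°C
Mismatches (positions where the bases are not complementary): 5 (at positions 4, 5, 10, 16, 17)
Effective Tm = 50 − 5×4 = 50 − 20 = 30°C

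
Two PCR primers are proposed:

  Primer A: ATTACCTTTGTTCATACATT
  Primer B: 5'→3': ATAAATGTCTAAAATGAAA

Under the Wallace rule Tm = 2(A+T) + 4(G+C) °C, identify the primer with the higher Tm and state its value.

Primer A: A+T=15, G+C=5 → Tm = 2(15)+4(5) = 50°C
Primer B: A+T=16, G+C=3 → Tm = 2(16)+4(3) = 44°C
50°C vs 44°C → primer A is higher.

Primer A, 50°C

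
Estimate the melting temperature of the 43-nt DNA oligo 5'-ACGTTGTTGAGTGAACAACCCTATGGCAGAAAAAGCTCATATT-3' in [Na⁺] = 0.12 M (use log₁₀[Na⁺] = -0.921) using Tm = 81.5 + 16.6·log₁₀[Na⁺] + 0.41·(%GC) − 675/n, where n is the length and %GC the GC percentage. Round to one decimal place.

Length n = 43. Base counts: T=11, C=8, G=9, A=15
G+C = 17, so %GC = 17/43 × 100 = 39.535%
Salt term: 16.6 × (-0.921) = -15.289
GC term: 0.41 × 39.535 = 16.209; length term: −675/43 = −15.698
Tm = 81.5 + (-15.289) + 16.209 − 15.698 = 66.722 → 66.7°C

66.7°C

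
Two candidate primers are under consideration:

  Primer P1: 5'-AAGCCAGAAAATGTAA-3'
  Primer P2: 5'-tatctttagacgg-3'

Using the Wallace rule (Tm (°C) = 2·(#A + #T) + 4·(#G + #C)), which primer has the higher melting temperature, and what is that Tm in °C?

Primer P1, 42°C

Primer P1: A+T=11, G+C=5 → Tm = 2(11)+4(5) = 42°C
Primer P2: A+T=8, G+C=5 → Tm = 2(8)+4(5) = 36°C
42°C vs 36°C → primer P1 is higher.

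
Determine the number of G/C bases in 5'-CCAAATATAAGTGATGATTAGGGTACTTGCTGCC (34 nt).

C=6, G=8, A=10, T=10
G+C = 8 + 6 = 14

14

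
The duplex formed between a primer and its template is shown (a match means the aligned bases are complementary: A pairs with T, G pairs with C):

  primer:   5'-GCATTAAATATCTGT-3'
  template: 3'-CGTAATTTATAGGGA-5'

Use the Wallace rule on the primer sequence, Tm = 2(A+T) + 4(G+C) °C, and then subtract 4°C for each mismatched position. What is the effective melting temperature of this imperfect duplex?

30°C

Primer base counts: A=5, T=6, G=2, C=2 → A+T=11, G+C=4
Perfect-match Tm = 2(11) + 4(4) = 22 + 16 = 38°C
Mismatches (positions where the bases are not complementary): 2 (at positions 13, 14)
Effective Tm = 38 − 2×4 = 38 − 8 = 30°C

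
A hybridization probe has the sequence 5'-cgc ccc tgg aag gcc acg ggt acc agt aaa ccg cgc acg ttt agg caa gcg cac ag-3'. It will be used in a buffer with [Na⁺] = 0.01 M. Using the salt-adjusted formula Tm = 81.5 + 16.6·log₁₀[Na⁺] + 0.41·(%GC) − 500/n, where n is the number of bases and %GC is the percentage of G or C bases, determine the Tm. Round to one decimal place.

Length n = 56. Scanning the sequence gives C=19, A=14, G=17, T=6.
G+C = 36, so %GC = 36/56 × 100 = 64.286%
Salt term: 16.6 × (-2) = -33.2
GC term: 0.41 × 64.286 = 26.357; length term: −500/56 = −8.929
Tm = 81.5 + (-33.2) + 26.357 − 8.929 = 65.728 → 65.7°C

65.7°C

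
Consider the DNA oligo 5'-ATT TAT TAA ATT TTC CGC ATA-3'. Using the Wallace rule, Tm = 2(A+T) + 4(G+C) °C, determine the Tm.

Counting bases: T=10, G=1, C=3, A=7
AT pairs contribute 17, GC pairs contribute 4.
Tm = 4·4 + 2·17 = 16 + 34 = 50°C

50°C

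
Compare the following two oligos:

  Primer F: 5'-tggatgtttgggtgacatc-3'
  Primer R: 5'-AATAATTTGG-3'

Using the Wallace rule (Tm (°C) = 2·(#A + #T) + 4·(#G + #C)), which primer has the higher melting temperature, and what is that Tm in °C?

Primer F, 56°C

Primer F: A+T=10, G+C=9 → Tm = 2(10)+4(9) = 56°C
Primer R: A+T=8, G+C=2 → Tm = 2(8)+4(2) = 24°C
56°C vs 24°C → primer F is higher.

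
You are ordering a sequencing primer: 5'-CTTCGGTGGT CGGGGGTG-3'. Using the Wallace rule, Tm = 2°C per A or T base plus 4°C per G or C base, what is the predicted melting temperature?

Counting bases: G=10, C=3, A=0, T=5
AT pairs contribute 5, GC pairs contribute 13.
Tm = 4·13 + 2·5 = 52 + 10 = 62°C

62°C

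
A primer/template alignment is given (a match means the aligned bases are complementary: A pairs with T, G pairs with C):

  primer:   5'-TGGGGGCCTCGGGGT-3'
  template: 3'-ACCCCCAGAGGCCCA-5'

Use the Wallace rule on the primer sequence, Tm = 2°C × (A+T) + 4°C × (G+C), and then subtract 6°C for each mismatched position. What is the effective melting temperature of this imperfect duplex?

42°C

Primer base counts: A=0, T=3, G=9, C=3 → A+T=3, G+C=12
Perfect-match Tm = 2(3) + 4(12) = 6 + 48 = 54°C
Mismatches (positions where the bases are not complementary): 2 (at positions 7, 11)
Effective Tm = 54 − 2×6 = 54 − 12 = 42°C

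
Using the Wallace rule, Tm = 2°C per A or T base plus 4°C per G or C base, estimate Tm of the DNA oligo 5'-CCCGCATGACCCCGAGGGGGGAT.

G=9, T=2, A=4, C=8
A+T = 6, G+C = 17
Tm = 4·17 + 2·6 = 68 + 12 = 80°C

80°C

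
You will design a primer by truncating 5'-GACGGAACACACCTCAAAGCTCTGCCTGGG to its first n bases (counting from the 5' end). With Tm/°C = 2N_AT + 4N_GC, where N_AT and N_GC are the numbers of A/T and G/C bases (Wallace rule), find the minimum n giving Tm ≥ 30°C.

n = 10

First 9 bases: GACGGAACA → Tm = 28°C (< 30°C)
First 10 bases: GACGGAACAC → Tm = 32°C (≥ 30°C)
Since every base adds ≥2°C, Tm only increases with n, so the threshold is first crossed at n = 10.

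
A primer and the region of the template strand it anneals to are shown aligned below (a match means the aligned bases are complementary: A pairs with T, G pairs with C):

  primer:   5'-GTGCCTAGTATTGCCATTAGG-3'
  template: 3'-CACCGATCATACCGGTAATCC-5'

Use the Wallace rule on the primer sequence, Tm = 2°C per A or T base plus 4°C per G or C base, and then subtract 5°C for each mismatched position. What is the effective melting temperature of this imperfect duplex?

52°C

Primer base counts: A=4, T=7, G=6, C=4 → A+T=11, G+C=10
Perfect-match Tm = 2(11) + 4(10) = 22 + 40 = 62°C
Mismatches (positions where the bases are not complementary): 2 (at positions 4, 12)
Effective Tm = 62 − 2×5 = 62 − 10 = 52°C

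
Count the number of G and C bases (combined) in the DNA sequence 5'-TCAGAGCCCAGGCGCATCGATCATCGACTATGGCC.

Counting bases: C=12, A=8, T=6, G=9
Total G or C: 9 + 12 = 21

21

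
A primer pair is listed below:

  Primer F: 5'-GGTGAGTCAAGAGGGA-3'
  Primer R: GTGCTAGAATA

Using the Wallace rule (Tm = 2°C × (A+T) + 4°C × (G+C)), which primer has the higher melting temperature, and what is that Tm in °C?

Primer F, 50°C

Primer F: A+T=7, G+C=9 → Tm = 2(7)+4(9) = 50°C
Primer R: A+T=7, G+C=4 → Tm = 2(7)+4(4) = 30°C
50°C vs 30°C → primer F is higher.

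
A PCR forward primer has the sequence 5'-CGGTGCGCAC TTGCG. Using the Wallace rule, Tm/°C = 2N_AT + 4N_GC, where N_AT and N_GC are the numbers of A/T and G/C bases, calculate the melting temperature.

52°C

G=6, T=3, C=5, A=1
A+T = 4, G+C = 11
Tm = 2(4) + 4(11) = 8 + 44 = 52°C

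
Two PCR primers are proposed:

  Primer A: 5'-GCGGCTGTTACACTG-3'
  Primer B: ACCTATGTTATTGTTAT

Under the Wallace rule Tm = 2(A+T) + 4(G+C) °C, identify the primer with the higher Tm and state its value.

Primer A: A+T=6, G+C=9 → Tm = 2(6)+4(9) = 48°C
Primer B: A+T=13, G+C=4 → Tm = 2(13)+4(4) = 42°C
48°C vs 42°C → primer A is higher.

Primer A, 48°C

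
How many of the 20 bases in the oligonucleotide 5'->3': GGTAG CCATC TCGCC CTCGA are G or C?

Base counts: T=4, A=3, C=8, G=5
G+C = 5 + 8 = 13

13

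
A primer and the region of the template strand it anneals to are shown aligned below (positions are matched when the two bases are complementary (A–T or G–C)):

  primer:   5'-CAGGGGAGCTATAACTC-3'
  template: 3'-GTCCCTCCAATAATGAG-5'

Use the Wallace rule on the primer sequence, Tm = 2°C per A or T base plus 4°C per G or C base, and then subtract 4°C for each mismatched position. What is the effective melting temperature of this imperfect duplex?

36°C

Primer base counts: A=5, T=3, G=5, C=4 → A+T=8, G+C=9
Perfect-match Tm = 2(8) + 4(9) = 16 + 36 = 52°C
Mismatches (positions where the bases are not complementary): 4 (at positions 6, 7, 9, 13)
Effective Tm = 52 − 4×4 = 52 − 16 = 36°C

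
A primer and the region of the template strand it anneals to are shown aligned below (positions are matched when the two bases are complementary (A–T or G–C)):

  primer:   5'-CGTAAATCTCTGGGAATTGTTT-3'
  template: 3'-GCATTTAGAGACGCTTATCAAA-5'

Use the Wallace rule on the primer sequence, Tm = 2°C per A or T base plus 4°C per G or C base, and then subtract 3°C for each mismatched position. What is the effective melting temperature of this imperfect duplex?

Primer base counts: A=5, T=9, G=5, C=3 → A+T=14, G+C=8
Perfect-match Tm = 2(14) + 4(8) = 28 + 32 = 60°C
Mismatches (positions where the bases are not complementary): 2 (at positions 13, 18)
Effective Tm = 60 − 2×3 = 60 − 6 = 54°C

54°C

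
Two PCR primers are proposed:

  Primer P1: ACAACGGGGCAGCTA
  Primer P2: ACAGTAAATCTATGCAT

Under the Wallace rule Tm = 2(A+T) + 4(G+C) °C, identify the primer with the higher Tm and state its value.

Primer P1, 48°C

Primer P1: A+T=6, G+C=9 → Tm = 2(6)+4(9) = 48°C
Primer P2: A+T=12, G+C=5 → Tm = 2(12)+4(5) = 44°C
48°C vs 44°C → primer P1 is higher.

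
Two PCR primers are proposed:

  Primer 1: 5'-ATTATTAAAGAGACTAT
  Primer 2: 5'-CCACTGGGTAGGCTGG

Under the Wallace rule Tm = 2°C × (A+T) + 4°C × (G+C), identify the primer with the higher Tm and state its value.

Primer 2, 54°C

Primer 1: A+T=14, G+C=3 → Tm = 2(14)+4(3) = 40°C
Primer 2: A+T=5, G+C=11 → Tm = 2(5)+4(11) = 54°C
40°C vs 54°C → primer 2 is higher.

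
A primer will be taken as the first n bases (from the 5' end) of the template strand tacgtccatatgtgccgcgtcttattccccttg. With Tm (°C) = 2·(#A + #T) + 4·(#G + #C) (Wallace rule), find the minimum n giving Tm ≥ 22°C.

First 6 bases: TACGTC → Tm = 18°C (< 22°C)
First 7 bases: TACGTCC → Tm = 22°C (≥ 22°C)
Since every base adds ≥2°C, Tm only increases with n, so the threshold is first crossed at n = 7.

n = 7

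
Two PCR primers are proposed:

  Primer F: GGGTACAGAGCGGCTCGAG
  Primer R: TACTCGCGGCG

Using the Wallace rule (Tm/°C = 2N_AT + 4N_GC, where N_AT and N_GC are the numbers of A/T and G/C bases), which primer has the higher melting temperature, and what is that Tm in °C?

Primer F: A+T=6, G+C=13 → Tm = 2(6)+4(13) = 64°C
Primer R: A+T=3, G+C=8 → Tm = 2(3)+4(8) = 38°C
64°C vs 38°C → primer F is higher.

Primer F, 64°C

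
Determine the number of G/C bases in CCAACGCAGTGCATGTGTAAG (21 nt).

11

Base counts: C=5, T=4, A=6, G=6
G+C = 6 + 5 = 11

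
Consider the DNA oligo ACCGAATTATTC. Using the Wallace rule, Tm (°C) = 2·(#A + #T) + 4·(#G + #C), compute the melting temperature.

Base counts: C=3, T=4, A=4, G=1
A+T = 8, G+C = 4
Tm = 2×8 + 4×4 = 32°C

32°C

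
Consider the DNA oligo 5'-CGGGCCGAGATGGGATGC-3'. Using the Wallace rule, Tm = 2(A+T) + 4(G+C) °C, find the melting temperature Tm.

Base counts: C=4, A=3, T=2, G=9
AT pairs contribute 5, GC pairs contribute 13.
Tm = 4·13 + 2·5 = 52 + 10 = 62°C

62°C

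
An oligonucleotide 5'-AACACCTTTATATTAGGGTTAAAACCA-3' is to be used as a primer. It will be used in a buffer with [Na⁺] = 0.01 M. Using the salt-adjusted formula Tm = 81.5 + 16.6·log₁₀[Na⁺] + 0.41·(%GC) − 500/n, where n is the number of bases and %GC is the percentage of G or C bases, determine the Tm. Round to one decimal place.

41.9°C

Length n = 27. Scanning the sequence gives C=5, G=3, A=11, T=8.
G+C = 8, so %GC = 8/27 × 100 = 29.63%
Salt term: 16.6 × (-2) = -33.2
GC term: 0.41 × 29.63 = 12.148; length term: −500/27 = −18.519
Tm = 81.5 + (-33.2) + 12.148 − 18.519 = 41.929 → 41.9°C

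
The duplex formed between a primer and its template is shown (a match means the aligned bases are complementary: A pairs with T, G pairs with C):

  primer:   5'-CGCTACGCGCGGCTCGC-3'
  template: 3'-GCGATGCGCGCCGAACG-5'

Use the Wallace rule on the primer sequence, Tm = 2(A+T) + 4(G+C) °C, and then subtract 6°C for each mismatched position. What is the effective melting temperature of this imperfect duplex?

56°C

Primer base counts: A=1, T=2, G=6, C=8 → A+T=3, G+C=14
Perfect-match Tm = 2(3) + 4(14) = 6 + 56 = 62°C
Mismatches (positions where the bases are not complementary): 1 (at position 15)
Effective Tm = 62 − 1×6 = 62 − 6 = 56°C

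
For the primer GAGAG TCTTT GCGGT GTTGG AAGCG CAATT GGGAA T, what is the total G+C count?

18

T=10, G=14, A=8, C=4
G+C = 14 + 4 = 18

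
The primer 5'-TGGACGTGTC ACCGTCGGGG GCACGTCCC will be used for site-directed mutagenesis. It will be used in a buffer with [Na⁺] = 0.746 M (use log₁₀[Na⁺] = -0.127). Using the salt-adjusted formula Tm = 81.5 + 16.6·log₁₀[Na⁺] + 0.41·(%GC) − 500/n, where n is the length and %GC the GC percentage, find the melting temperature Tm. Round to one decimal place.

91.8°C

Length n = 29. Base counts: A=3, T=5, C=10, G=11
G+C = 21, so %GC = 21/29 × 100 = 72.414%
Salt term: 16.6 × (-0.127) = -2.108
GC term: 0.41 × 72.414 = 29.69; length term: −500/29 = −17.241
Tm = 81.5 + (-2.108) + 29.69 − 17.241 = 91.841 → 91.8°C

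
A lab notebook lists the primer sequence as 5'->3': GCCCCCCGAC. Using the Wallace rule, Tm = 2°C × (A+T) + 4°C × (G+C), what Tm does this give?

Counting bases: T=0, G=2, C=7, A=1
A+T = 1, G+C = 9
Tm = 4·9 + 2·1 = 36 + 2 = 38°C

38°C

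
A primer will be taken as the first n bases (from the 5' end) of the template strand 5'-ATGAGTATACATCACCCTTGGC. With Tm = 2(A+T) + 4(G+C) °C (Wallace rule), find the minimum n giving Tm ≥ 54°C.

First 19 bases: ATGAGTATACATCACCCTT → Tm = 52°C (< 54°C)
First 20 bases: ATGAGTATACATCACCCTTG → Tm = 56°C (≥ 54°C)
Each additional base adds 2°C (A/T) or 4°C (G/C), so Tm is non-decreasing in n; n = 20 is the first length to reach 54°C.

n = 20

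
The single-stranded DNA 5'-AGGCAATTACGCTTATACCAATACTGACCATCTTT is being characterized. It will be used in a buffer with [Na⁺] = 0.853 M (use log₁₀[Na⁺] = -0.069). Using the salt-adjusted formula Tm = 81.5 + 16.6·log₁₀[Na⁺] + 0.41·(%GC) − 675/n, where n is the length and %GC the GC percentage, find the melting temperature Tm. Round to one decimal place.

Length n = 35. Counting bases: T=11, C=9, A=11, G=4
G+C = 13, so %GC = 13/35 × 100 = 37.143%
Salt term: 16.6 × (-0.069) = -1.145
GC term: 0.41 × 37.143 = 15.229; length term: −675/35 = −19.286
Tm = 81.5 + (-1.145) + 15.229 − 19.286 = 76.298 → 76.3°C

76.3°C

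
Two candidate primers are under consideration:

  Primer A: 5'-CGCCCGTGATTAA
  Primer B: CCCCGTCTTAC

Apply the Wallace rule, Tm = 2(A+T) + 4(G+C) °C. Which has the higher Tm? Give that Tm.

Primer A: A+T=6, G+C=7 → Tm = 2(6)+4(7) = 40°C
Primer B: A+T=4, G+C=7 → Tm = 2(4)+4(7) = 36°C
40°C vs 36°C → primer A is higher.

Primer A, 40°C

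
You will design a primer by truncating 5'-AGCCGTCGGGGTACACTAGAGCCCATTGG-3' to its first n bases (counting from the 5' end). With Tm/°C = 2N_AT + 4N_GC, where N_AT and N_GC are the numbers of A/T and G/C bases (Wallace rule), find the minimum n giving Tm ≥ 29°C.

n = 9

First 8 bases: AGCCGTCG → Tm = 28°C (< 29°C)
First 9 bases: AGCCGTCGG → Tm = 32°C (≥ 29°C)
Since every base adds ≥2°C, Tm only increases with n, so the threshold is first crossed at n = 9.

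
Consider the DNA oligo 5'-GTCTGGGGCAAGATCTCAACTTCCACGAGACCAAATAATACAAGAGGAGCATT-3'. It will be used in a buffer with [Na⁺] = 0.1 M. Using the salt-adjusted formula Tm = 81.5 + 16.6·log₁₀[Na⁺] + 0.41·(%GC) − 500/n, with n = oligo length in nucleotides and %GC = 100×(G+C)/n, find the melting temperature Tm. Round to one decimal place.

74.0°C

Length n = 53. Base counts: G=12, C=12, T=10, A=19
G+C = 24, so %GC = 24/53 × 100 = 45.283%
Salt term: 16.6 × (-1) = -16.6
GC term: 0.41 × 45.283 = 18.566; length term: −500/53 = −9.434
Tm = 81.5 + (-16.6) + 18.566 − 9.434 = 74.032 → 74.0°C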